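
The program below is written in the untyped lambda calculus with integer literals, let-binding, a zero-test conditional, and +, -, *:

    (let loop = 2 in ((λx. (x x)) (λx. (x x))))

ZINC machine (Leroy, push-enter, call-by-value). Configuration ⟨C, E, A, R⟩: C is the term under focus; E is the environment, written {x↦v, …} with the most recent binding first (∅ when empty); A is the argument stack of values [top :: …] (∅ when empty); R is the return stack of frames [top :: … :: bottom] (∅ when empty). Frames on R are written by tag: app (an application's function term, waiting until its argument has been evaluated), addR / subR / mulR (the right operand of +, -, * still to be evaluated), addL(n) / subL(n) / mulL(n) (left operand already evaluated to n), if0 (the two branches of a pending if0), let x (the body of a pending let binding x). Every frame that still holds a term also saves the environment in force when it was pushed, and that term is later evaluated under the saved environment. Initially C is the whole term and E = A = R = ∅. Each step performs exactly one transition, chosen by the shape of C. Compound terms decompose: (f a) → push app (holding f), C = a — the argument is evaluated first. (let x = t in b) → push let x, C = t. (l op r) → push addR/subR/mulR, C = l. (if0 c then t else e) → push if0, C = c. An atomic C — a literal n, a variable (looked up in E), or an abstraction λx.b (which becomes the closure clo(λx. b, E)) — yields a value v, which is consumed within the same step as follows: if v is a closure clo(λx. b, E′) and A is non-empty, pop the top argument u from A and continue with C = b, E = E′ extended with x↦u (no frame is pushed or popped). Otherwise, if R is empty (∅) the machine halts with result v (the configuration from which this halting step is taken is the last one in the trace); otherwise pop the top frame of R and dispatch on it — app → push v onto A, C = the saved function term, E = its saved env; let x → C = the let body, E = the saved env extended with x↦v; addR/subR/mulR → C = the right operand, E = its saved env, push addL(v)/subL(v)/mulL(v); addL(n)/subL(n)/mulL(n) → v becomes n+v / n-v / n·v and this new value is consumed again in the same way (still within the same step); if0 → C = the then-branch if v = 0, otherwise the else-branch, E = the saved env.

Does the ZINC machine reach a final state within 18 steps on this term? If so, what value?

Answer: DIVERGES (no final state within 18 steps)

Execution trace:
step 0: [C=(let loop = 2 in ((λx. (x x)) (λx. (x x)))) | E=∅ | A=∅ | R=∅]
step 1: [C=2 | E=∅ | A=∅ | R=[let loop]]
step 2: [C=((λx. (x x)) (λx. (x x))) | E={loop↦2} | A=∅ | R=∅]
step 3: [C=(λx. (x x)) | E={loop↦2} | A=∅ | R=[app]]
step 4: [C=(λx. (x x)) | E={loop↦2} | A=[clo(λx. (x x), {loop↦2})] | R=∅]
step 5: [C=(x x) | E={x↦clo(λx. (x x), {loop↦2}), loop↦2} | A=∅ | R=∅]
step 6: [C=x | E={x↦clo(λx. (x x), {loop↦2}), loop↦2} | A=∅ | R=[app]]
step 7: [C=x | E={x↦clo(λx. (x x), {loop↦2}), loop↦2} | A=[clo(λx. (x x), {loop↦2})] | R=∅]
… configuration repeats with period 3 (steps 5–7 recur indefinitely) …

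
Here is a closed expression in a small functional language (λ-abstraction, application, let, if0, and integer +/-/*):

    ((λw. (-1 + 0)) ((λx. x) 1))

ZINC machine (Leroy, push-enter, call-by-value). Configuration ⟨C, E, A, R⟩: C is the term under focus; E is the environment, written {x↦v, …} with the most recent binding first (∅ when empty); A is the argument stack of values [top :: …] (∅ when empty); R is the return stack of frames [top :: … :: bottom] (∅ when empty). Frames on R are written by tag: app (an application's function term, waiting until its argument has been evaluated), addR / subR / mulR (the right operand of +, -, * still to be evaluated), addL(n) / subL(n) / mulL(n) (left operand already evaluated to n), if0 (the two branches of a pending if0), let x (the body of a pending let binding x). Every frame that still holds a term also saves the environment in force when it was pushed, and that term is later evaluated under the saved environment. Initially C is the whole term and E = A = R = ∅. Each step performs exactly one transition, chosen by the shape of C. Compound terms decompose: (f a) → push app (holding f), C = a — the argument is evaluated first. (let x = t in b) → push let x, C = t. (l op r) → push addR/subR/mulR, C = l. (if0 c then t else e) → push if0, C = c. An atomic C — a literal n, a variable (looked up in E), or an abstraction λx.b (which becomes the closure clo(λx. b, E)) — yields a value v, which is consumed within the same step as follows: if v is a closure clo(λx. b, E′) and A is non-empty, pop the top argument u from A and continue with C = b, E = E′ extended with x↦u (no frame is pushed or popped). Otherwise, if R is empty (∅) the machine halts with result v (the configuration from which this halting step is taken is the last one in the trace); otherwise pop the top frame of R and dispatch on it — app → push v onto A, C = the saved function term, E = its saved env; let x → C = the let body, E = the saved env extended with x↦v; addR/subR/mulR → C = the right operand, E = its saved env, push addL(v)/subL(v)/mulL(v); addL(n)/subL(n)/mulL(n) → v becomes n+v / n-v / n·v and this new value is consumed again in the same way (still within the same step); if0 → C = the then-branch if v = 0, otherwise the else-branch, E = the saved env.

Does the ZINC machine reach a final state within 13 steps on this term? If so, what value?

Answer: -1

Machine steps:
t=0: <C=((λw. (-1 + 0)) ((λx. x) 1)), E=∅, A=∅, R=∅>
t=1: <C=((λx. x) 1), E=∅, A=∅, R=[app]>
t=2: <C=1, E=∅, A=∅, R=[app :: app]>
t=3: <C=(λx. x), E=∅, A=[1], R=[app]>
t=4: <C=x, E={x↦1}, A=∅, R=[app]>
t=5: <C=(λw. (-1 + 0)), E=∅, A=[1], R=∅>
t=6: <C=(-1 + 0), E={w↦1}, A=∅, R=∅>
t=7: <C=-1, E={w↦1}, A=∅, R=[addR]>
t=8: <C=0, E={w↦1}, A=∅, R=[addL(-1)]>
→ final value -1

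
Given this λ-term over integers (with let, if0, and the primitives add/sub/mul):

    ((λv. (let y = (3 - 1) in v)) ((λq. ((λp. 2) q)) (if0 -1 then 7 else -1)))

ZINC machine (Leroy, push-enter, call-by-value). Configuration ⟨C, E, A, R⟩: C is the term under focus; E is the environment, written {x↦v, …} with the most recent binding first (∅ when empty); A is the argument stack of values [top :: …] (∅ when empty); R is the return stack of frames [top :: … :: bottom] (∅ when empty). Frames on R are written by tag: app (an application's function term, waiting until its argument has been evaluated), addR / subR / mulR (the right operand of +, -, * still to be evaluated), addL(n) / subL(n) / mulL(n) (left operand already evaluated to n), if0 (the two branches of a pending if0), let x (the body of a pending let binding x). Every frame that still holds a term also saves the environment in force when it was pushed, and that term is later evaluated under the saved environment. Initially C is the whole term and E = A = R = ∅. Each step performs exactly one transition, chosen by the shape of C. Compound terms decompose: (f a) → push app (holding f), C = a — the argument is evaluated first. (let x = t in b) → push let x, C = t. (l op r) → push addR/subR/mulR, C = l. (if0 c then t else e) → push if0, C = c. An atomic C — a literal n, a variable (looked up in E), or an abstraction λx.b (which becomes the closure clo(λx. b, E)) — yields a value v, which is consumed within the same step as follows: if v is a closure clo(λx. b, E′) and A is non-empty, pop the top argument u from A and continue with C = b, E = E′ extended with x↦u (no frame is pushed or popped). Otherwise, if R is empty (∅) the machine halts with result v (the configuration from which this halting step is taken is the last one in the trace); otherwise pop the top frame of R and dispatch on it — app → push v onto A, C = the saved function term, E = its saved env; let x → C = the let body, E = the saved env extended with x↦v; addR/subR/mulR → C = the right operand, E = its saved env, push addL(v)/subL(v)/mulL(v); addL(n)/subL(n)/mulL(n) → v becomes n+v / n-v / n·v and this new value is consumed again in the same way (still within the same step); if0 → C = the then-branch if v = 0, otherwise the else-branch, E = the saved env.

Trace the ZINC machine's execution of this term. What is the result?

[0] <C=((λv. (let y = (3 - 1) in v)) ((λq. ((λp. 2) q)) (if0 -1 then 7 else -1))), E=∅, A=∅, R=∅>
[1] <C=((λq. ((λp. 2) q)) (if0 -1 then 7 else -1)), E=∅, A=∅, R=[app]>
[2] <C=(if0 -1 then 7 else -1), E=∅, A=∅, R=[app :: app]>
[3] <C=-1, E=∅, A=∅, R=[if0 :: app :: app]>
[4] <C=-1, E=∅, A=∅, R=[app :: app]>
[5] <C=(λq. ((λp. 2) q)), E=∅, A=[-1], R=[app]>
[6] <C=((λp. 2) q), E={q↦-1}, A=∅, R=[app]>
[7] <C=q, E={q↦-1}, A=∅, R=[app :: app]>
[8] <C=(λp. 2), E={q↦-1}, A=[-1], R=[app]>
[9] <C=2, E={p↦-1, q↦-1}, A=∅, R=[app]>
[10] <C=(λv. (let y = (3 - 1) in v)), E=∅, A=[2], R=∅>
[11] <C=(let y = (3 - 1) in v), E={v↦2}, A=∅, R=∅>
[12] <C=(3 - 1), E={v↦2}, A=∅, R=[let y]>
[13] <C=3, E={v↦2}, A=∅, R=[subR :: let y]>
[14] <C=1, E={v↦2}, A=∅, R=[subL(3) :: let y]>
[15] <C=v, E={y↦2, v↦2}, A=∅, R=∅>
→ final value 2

Answer: 2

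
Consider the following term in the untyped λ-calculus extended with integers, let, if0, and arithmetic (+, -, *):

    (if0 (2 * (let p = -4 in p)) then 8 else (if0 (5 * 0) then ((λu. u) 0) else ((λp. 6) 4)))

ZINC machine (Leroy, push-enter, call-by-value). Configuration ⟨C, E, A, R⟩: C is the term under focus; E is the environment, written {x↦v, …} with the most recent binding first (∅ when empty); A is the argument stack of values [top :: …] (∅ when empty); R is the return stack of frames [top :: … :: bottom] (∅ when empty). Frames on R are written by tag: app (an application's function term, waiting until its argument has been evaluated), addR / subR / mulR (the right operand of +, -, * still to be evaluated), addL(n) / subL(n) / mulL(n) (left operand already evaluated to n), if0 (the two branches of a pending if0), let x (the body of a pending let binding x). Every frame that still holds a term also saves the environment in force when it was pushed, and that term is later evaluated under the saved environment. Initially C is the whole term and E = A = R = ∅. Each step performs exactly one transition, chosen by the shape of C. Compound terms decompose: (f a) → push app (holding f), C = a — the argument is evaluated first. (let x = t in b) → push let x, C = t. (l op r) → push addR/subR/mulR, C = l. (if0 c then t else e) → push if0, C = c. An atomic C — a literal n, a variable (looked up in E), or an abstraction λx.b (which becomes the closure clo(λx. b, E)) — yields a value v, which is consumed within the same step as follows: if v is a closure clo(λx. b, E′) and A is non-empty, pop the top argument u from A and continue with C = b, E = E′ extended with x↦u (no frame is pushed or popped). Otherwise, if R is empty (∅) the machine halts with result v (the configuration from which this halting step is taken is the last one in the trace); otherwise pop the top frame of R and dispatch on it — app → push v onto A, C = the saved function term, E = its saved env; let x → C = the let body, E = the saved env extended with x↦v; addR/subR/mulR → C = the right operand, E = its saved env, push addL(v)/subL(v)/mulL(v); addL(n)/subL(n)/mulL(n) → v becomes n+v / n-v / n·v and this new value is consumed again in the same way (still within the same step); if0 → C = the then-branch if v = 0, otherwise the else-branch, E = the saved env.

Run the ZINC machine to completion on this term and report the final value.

Answer: 0

Execution trace:
step 0: [C=(if0 (2 * (let p = -4 in p)) then 8 else (if0 (5 * 0) then ((λu. u) 0) else ((λp. 6) 4))) | E=∅ | A=∅ | R=∅]
step 1: [C=(2 * (let p = -4 in p)) | E=∅ | A=∅ | R=[if0]]
step 2: [C=2 | E=∅ | A=∅ | R=[mulR :: if0]]
step 3: [C=(let p = -4 in p) | E=∅ | A=∅ | R=[mulL(2) :: if0]]
step 4: [C=-4 | E=∅ | A=∅ | R=[let p :: mulL(2) :: if0]]
step 5: [C=p | E={p↦-4} | A=∅ | R=[mulL(2) :: if0]]
step 6: [C=(if0 (5 * 0) then ((λu. u) 0) else ((λp. 6) 4)) | E=∅ | A=∅ | R=∅]
step 7: [C=(5 * 0) | E=∅ | A=∅ | R=[if0]]
step 8: [C=5 | E=∅ | A=∅ | R=[mulR :: if0]]
step 9: [C=0 | E=∅ | A=∅ | R=[mulL(5) :: if0]]
step 10: [C=((λu. u) 0) | E=∅ | A=∅ | R=∅]
step 11: [C=0 | E=∅ | A=∅ | R=[app]]
step 12: [C=(λu. u) | E=∅ | A=[0] | R=∅]
step 13: [C=u | E={u↦0} | A=∅ | R=∅]
→ final value 0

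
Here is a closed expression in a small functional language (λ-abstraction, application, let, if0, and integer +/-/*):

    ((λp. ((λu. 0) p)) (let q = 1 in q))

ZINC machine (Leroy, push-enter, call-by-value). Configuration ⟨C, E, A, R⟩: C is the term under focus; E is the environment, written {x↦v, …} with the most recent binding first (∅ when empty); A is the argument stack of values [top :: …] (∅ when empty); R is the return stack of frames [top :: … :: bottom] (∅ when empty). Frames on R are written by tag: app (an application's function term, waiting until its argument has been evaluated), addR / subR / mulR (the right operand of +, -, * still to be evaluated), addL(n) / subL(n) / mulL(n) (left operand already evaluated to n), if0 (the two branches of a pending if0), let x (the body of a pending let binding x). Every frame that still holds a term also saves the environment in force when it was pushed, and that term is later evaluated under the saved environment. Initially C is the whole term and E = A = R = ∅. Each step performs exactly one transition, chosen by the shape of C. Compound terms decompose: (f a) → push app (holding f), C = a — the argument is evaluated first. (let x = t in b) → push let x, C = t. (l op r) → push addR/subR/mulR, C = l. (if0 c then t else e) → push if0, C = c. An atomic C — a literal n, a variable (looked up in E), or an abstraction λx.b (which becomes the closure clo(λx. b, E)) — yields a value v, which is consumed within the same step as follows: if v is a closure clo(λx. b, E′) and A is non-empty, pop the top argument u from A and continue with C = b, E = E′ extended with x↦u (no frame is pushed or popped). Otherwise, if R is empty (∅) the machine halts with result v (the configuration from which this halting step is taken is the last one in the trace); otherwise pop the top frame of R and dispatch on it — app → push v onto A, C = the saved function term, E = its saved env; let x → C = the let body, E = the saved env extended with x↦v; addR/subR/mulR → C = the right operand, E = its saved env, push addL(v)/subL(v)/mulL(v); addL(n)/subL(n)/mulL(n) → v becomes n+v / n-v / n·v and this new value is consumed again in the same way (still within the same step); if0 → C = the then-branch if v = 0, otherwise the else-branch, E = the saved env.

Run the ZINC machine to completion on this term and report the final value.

Answer: 0

Derivation:
0. <C=((λp. ((λu. 0) p)) (let q = 1 in q)), E=∅, A=∅, R=∅>
1. <C=(let q = 1 in q), E=∅, A=∅, R=[app]>
2. <C=1, E=∅, A=∅, R=[let q :: app]>
3. <C=q, E={q↦1}, A=∅, R=[app]>
4. <C=(λp. ((λu. 0) p)), E=∅, A=[1], R=∅>
5. <C=((λu. 0) p), E={p↦1}, A=∅, R=∅>
6. <C=p, E={p↦1}, A=∅, R=[app]>
7. <C=(λu. 0), E={p↦1}, A=[1], R=∅>
8. <C=0, E={u↦1, p↦1}, A=∅, R=∅>
→ final value 0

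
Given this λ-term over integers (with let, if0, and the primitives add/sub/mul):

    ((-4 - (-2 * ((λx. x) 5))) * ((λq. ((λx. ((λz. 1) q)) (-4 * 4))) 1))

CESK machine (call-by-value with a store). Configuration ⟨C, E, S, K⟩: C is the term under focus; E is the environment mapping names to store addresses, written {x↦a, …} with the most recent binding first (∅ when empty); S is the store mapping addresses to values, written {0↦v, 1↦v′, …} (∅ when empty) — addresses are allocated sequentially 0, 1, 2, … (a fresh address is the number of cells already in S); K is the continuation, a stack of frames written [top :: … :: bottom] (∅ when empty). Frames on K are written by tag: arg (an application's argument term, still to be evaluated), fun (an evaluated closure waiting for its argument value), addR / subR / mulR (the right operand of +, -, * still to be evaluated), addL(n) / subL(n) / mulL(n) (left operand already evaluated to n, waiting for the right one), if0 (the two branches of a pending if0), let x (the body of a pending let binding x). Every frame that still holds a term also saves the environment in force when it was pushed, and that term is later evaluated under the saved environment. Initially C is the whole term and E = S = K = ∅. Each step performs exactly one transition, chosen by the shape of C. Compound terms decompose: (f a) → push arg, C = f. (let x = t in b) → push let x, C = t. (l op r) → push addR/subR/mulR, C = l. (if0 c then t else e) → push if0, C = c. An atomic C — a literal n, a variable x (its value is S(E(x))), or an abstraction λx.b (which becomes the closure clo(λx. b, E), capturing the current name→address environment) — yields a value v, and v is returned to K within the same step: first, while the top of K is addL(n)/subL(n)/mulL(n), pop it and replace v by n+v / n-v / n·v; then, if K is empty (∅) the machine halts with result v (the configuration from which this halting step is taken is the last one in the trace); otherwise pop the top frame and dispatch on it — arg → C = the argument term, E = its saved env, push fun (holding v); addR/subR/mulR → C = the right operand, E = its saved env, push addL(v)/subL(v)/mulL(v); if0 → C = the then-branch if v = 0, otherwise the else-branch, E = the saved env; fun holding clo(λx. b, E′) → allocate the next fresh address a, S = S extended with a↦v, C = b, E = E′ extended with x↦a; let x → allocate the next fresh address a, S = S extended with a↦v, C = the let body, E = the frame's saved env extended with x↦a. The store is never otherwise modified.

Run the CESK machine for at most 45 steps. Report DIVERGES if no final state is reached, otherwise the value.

Answer: 6

Machine steps:
step 0: ⟨C=((-4 - (-2 * ((λx. x) 5))) * ((λq. ((λx. ((λz. 1) q)) (-4 * 4))) 1)); E=∅; S=∅; K=∅⟩
step 1: ⟨C=(-4 - (-2 * ((λx. x) 5))); E=∅; S=∅; K=[mulR]⟩
step 2: ⟨C=-4; E=∅; S=∅; K=[subR :: mulR]⟩
step 3: ⟨C=(-2 * ((λx. x) 5)); E=∅; S=∅; K=[subL(-4) :: mulR]⟩
step 4: ⟨C=-2; E=∅; S=∅; K=[mulR :: subL(-4) :: mulR]⟩
step 5: ⟨C=((λx. x) 5); E=∅; S=∅; K=[mulL(-2) :: subL(-4) :: mulR]⟩
step 6: ⟨C=(λx. x); E=∅; S=∅; K=[arg :: mulL(-2) :: subL(-4) :: mulR]⟩
step 7: ⟨C=5; E=∅; S=∅; K=[fun :: mulL(-2) :: subL(-4) :: mulR]⟩
step 8: ⟨C=x; E={x↦0}; S={0↦5}; K=[mulL(-2) :: subL(-4) :: mulR]⟩
step 9: ⟨C=((λq. ((λx. ((λz. 1) q)) (-4 * 4))) 1); E=∅; S={0↦5}; K=[mulL(6)]⟩
step 10: ⟨C=(λq. ((λx. ((λz. 1) q)) (-4 * 4))); E=∅; S={0↦5}; K=[arg :: mulL(6)]⟩
step 11: ⟨C=1; E=∅; S={0↦5}; K=[fun :: mulL(6)]⟩
step 12: ⟨C=((λx. ((λz. 1) q)) (-4 * 4)); E={q↦1}; S={0↦5, 1↦1}; K=[mulL(6)]⟩
step 13: ⟨C=(λx. ((λz. 1) q)); E={q↦1}; S={0↦5, 1↦1}; K=[arg :: mulL(6)]⟩
step 14: ⟨C=(-4 * 4); E={q↦1}; S={0↦5, 1↦1}; K=[fun :: mulL(6)]⟩
step 15: ⟨C=-4; E={q↦1}; S={0↦5, 1↦1}; K=[mulR :: fun :: mulL(6)]⟩
step 16: ⟨C=4; E={q↦1}; S={0↦5, 1↦1}; K=[mulL(-4) :: fun :: mulL(6)]⟩
step 17: ⟨C=((λz. 1) q); E={x↦2, q↦1}; S={0↦5, 1↦1, 2↦-16}; K=[mulL(6)]⟩
step 18: ⟨C=(λz. 1); E={x↦2, q↦1}; S={0↦5, 1↦1, 2↦-16}; K=[arg :: mulL(6)]⟩
step 19: ⟨C=q; E={x↦2, q↦1}; S={0↦5, 1↦1, 2↦-16}; K=[fun :: mulL(6)]⟩
step 20: ⟨C=1; E={z↦3, x↦2, q↦1}; S={0↦5, 1↦1, 2↦-16, 3↦1}; K=[mulL(6)]⟩
→ final value 6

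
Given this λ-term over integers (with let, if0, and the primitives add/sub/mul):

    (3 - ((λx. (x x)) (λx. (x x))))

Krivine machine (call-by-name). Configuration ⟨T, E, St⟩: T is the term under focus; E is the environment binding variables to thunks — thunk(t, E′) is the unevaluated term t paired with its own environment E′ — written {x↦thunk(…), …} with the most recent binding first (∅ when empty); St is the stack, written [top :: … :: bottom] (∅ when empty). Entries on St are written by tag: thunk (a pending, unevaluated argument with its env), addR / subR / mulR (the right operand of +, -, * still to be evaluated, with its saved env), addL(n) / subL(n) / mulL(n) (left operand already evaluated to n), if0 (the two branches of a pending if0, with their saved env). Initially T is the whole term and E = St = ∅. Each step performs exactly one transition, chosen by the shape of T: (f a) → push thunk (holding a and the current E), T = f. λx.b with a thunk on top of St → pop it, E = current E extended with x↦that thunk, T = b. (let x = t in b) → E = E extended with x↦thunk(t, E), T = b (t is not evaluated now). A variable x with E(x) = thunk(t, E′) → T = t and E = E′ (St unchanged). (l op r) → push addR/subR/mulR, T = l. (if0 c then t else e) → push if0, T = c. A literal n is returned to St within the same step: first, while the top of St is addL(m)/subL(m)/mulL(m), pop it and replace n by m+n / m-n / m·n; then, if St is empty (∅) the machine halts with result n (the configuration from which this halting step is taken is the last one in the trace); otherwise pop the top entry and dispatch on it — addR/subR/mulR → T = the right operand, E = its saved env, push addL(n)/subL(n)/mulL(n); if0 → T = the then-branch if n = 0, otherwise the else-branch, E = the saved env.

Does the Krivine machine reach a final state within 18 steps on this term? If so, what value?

Answer: DIVERGES (no final state within 18 steps)

Execution trace:
0. [T=(3 - ((λx. (x x)) (λx. (x x)))) | E=∅ | St=∅]
1. [T=3 | E=∅ | St=[subR]]
2. [T=((λx. (x x)) (λx. (x x))) | E=∅ | St=[subL(3)]]
3. [T=(λx. (x x)) | E=∅ | St=[thunk :: subL(3)]]
4. [T=(x x) | E={x↦thunk((λx. (x x)), ∅)} | St=[subL(3)]]
5. [T=x | E={x↦thunk((λx. (x x)), ∅)} | St=[thunk :: subL(3)]]
6. [T=(λx. (x x)) | E=∅ | St=[thunk :: subL(3)]]
7. [T=(x x) | E={x↦thunk(x, {x↦thunk((λx. (x x)), ∅)})} | St=[subL(3)]]
8. [T=x | E={x↦thunk(x, {x↦thunk((λx. (x x)), ∅)})} | St=[thunk :: subL(3)]]
9. [T=x | E={x↦thunk((λx. (x x)), ∅)} | St=[thunk :: subL(3)]]
10. [T=(λx. (x x)) | E=∅ | St=[thunk :: subL(3)]]
11. [T=(x x) | E={x↦thunk(x, {x↦thunk(x, {x↦thunk((λx. (x x)), ∅)})})} | St=[subL(3)]]
12. [T=x | E={x↦thunk(x, {x↦thunk(x, {x↦thunk((λx. (x x)), ∅)})})} | St=[thunk :: subL(3)]]
13. [T=x | E={x↦thunk(x, {x↦thunk((λx. (x x)), ∅)})} | St=[thunk :: subL(3)]]
14. [T=x | E={x↦thunk((λx. (x x)), ∅)} | St=[thunk :: subL(3)]]
15. [T=(λx. (x x)) | E=∅ | St=[thunk :: subL(3)]]
16. [T=(x x) | E={x↦thunk(x, {x↦thunk(x, {x↦thunk(x, {x↦thunk((λx. (x x)), ∅)})})})} | St=[subL(3)]]
17. [T=x | E={x↦thunk(x, {x↦thunk(x, {x↦thunk(x, {x↦thunk((λx. (x x)), ∅)})})})} | St=[thunk :: subL(3)]]
18. [T=x | E={x↦thunk(x, {x↦thunk(x, {x↦thunk((λx. (x x)), ∅)})})} | St=[thunk :: subL(3)]]
→ 18 transitions taken and the configuration is still not final: no result within 18 steps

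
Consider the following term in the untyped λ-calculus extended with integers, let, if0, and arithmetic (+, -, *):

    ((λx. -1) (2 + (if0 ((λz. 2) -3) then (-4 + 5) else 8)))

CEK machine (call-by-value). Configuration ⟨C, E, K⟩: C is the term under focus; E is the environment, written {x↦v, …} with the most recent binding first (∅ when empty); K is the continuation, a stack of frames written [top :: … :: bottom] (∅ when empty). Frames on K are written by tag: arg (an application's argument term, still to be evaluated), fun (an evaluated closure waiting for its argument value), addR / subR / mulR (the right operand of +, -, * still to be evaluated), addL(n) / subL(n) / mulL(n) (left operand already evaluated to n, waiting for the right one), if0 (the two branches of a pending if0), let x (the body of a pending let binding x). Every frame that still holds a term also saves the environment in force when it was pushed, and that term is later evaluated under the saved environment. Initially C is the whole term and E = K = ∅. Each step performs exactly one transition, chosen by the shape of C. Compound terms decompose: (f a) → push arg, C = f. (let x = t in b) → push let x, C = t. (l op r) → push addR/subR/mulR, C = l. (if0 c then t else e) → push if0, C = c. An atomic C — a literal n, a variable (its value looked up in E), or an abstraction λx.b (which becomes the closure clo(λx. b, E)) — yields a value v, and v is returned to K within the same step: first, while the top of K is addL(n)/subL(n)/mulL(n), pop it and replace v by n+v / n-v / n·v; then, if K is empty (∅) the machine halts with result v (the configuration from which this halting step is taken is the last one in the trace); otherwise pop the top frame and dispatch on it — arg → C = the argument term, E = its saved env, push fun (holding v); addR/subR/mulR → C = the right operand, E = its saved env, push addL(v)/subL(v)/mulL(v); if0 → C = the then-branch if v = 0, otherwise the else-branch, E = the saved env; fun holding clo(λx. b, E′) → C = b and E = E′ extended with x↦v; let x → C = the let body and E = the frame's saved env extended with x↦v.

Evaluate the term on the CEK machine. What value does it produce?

Answer: -1

Machine steps:
[0] ⟨C=((λx. -1) (2 + (if0 ((λz. 2) -3) then (-4 + 5) else 8))); E=∅; K=∅⟩
[1] ⟨C=(λx. -1); E=∅; K=[arg]⟩
[2] ⟨C=(2 + (if0 ((λz. 2) -3) then (-4 + 5) else 8)); E=∅; K=[fun]⟩
[3] ⟨C=2; E=∅; K=[addR :: fun]⟩
[4] ⟨C=(if0 ((λz. 2) -3) then (-4 + 5) else 8); E=∅; K=[addL(2) :: fun]⟩
[5] ⟨C=((λz. 2) -3); E=∅; K=[if0 :: addL(2) :: fun]⟩
[6] ⟨C=(λz. 2); E=∅; K=[arg :: if0 :: addL(2) :: fun]⟩
[7] ⟨C=-3; E=∅; K=[fun :: if0 :: addL(2) :: fun]⟩
[8] ⟨C=2; E={z↦-3}; K=[if0 :: addL(2) :: fun]⟩
[9] ⟨C=8; E=∅; K=[addL(2) :: fun]⟩
[10] ⟨C=-1; E={x↦10}; K=∅⟩
→ final value -1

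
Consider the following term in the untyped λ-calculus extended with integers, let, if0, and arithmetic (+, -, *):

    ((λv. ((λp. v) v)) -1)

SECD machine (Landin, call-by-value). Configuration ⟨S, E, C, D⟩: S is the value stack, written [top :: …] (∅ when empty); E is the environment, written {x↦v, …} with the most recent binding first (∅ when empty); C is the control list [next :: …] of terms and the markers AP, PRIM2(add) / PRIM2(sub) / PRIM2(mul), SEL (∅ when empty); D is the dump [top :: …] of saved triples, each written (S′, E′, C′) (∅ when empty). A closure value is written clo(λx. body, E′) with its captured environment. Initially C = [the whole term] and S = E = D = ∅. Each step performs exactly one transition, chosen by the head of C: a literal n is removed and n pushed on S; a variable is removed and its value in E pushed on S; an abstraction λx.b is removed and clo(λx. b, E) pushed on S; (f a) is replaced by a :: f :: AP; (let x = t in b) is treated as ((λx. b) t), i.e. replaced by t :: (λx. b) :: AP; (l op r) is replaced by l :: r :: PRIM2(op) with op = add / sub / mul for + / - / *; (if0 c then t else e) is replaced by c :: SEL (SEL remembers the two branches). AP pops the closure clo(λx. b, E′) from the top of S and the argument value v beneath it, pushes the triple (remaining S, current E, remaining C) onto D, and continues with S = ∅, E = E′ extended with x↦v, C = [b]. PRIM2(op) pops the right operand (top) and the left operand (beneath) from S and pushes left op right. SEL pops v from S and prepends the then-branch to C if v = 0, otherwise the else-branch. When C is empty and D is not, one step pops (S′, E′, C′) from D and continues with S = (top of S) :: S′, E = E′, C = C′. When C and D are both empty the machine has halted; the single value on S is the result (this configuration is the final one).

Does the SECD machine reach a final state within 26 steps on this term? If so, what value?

t=0: ⟨S=∅; E=∅; C=[((λv. ((λp. v) v)) -1)]; D=∅⟩
t=1: ⟨S=∅; E=∅; C=[-1 :: (λv. ((λp. v) v)) :: AP]; D=∅⟩
t=2: ⟨S=[-1]; E=∅; C=[(λv. ((λp. v) v)) :: AP]; D=∅⟩
t=3: ⟨S=[clo(λv. ((λp. v) v), ∅) :: -1]; E=∅; C=[AP]; D=∅⟩
t=4: ⟨S=∅; E={v↦-1}; C=[((λp. v) v)]; D=[(∅, ∅, ∅)]⟩
t=5: ⟨S=∅; E={v↦-1}; C=[v :: (λp. v) :: AP]; D=[(∅, ∅, ∅)]⟩
t=6: ⟨S=[-1]; E={v↦-1}; C=[(λp. v) :: AP]; D=[(∅, ∅, ∅)]⟩
t=7: ⟨S=[clo(λp. v, {v↦-1}) :: -1]; E={v↦-1}; C=[AP]; D=[(∅, ∅, ∅)]⟩
t=8: ⟨S=∅; E={p↦-1, v↦-1}; C=[v]; D=[(∅, {v↦-1}, ∅) :: (∅, ∅, ∅)]⟩
t=9: ⟨S=[-1]; E={p↦-1, v↦-1}; C=∅; D=[(∅, {v↦-1}, ∅) :: (∅, ∅, ∅)]⟩
t=10: ⟨S=[-1]; E={v↦-1}; C=∅; D=[(∅, ∅, ∅)]⟩
t=11: ⟨S=[-1]; E=∅; C=∅; D=∅⟩
→ final value -1

Answer: -1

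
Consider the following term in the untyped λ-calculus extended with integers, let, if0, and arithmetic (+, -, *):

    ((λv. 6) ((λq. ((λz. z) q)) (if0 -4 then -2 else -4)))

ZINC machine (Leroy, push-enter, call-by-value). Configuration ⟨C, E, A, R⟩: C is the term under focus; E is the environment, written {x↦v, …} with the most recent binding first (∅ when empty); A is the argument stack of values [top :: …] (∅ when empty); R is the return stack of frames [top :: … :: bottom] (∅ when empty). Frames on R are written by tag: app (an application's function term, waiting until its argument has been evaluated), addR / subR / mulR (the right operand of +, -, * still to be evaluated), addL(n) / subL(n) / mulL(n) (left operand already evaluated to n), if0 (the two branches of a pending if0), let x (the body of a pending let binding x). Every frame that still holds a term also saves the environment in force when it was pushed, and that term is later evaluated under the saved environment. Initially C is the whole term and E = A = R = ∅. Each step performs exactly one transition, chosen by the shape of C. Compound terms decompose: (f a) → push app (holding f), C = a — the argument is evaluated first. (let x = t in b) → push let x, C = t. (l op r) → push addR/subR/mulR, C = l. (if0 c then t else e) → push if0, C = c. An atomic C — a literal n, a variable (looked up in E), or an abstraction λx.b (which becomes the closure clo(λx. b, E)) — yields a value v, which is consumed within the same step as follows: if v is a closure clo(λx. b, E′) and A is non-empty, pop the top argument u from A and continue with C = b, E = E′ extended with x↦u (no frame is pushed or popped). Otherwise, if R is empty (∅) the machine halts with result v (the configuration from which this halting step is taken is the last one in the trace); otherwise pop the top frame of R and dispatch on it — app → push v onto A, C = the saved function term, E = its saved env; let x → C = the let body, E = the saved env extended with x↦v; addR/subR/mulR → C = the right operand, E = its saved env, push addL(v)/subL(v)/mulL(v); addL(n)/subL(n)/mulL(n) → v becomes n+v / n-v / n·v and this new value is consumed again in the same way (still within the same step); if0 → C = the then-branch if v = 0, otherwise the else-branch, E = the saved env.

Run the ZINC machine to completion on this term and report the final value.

t=0: [C=((λv. 6) ((λq. ((λz. z) q)) (if0 -4 then -2 else -4))) | E=∅ | A=∅ | R=∅]
t=1: [C=((λq. ((λz. z) q)) (if0 -4 then -2 else -4)) | E=∅ | A=∅ | R=[app]]
t=2: [C=(if0 -4 then -2 else -4) | E=∅ | A=∅ | R=[app :: app]]
t=3: [C=-4 | E=∅ | A=∅ | R=[if0 :: app :: app]]
t=4: [C=-4 | E=∅ | A=∅ | R=[app :: app]]
t=5: [C=(λq. ((λz. z) q)) | E=∅ | A=[-4] | R=[app]]
t=6: [C=((λz. z) q) | E={q↦-4} | A=∅ | R=[app]]
t=7: [C=q | E={q↦-4} | A=∅ | R=[app :: app]]
t=8: [C=(λz. z) | E={q↦-4} | A=[-4] | R=[app]]
t=9: [C=z | E={z↦-4, q↦-4} | A=∅ | R=[app]]
t=10: [C=(λv. 6) | E=∅ | A=[-4] | R=∅]
t=11: [C=6 | E={v↦-4} | A=∅ | R=∅]
→ final value 6

Answer: 6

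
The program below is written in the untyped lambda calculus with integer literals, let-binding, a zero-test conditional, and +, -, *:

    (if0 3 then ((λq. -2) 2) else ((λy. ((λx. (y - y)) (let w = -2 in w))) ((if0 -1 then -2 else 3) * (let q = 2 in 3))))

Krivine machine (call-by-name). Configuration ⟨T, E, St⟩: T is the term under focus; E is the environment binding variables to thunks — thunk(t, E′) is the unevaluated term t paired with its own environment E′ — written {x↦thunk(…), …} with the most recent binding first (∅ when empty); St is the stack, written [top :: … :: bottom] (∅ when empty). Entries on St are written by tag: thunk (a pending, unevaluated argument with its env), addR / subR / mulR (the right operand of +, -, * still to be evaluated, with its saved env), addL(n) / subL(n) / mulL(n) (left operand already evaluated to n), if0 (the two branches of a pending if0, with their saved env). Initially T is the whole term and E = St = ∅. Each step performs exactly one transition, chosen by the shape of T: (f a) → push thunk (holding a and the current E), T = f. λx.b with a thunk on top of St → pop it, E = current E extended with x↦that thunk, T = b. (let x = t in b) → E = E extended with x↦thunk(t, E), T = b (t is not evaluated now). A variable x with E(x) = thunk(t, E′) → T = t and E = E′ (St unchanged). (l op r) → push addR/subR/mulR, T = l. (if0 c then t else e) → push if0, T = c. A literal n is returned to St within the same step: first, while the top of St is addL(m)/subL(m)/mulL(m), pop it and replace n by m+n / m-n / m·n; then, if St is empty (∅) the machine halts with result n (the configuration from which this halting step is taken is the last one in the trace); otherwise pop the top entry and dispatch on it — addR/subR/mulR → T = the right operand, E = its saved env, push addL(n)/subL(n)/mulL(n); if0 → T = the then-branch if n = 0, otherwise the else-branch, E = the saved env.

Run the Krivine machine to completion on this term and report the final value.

step 0: [T=(if0 3 then ((λq. -2) 2) else ((λy. ((λx. (y - y)) (let w = -2 in w))) ((if0 -1 then -2 else 3) * (let q = 2 in 3)))) | E=∅ | St=∅]
step 1: [T=3 | E=∅ | St=[if0]]
step 2: [T=((λy. ((λx. (y - y)) (let w = -2 in w))) ((if0 -1 then -2 else 3) * (let q = 2 in 3))) | E=∅ | St=∅]
step 3: [T=(λy. ((λx. (y - y)) (let w = -2 in w))) | E=∅ | St=[thunk]]
step 4: [T=((λx. (y - y)) (let w = -2 in w)) | E={y↦thunk(((if0 -1 then -2 else 3) * (let q = 2 in 3)), ∅)} | St=∅]
step 5: [T=(λx. (y - y)) | E={y↦thunk(((if0 -1 then -2 else 3) * (let q = 2 in 3)), ∅)} | St=[thunk]]
step 6: [T=(y - y) | E={x↦thunk((let w = -2 in w), {y↦thunk(((if0 -1 then -2 else 3) * (let q = 2 in 3)), ∅)}), y↦thunk(((if0 -1 then -2 else 3) * (let q = 2 in 3)), ∅)} | St=∅]
step 7: [T=y | E={x↦thunk((let w = -2 in w), {y↦thunk(((if0 -1 then -2 else 3) * (let q = 2 in 3)), ∅)}), y↦thunk(((if0 -1 then -2 else 3) * (let q = 2 in 3)), ∅)} | St=[subR]]
step 8: [T=((if0 -1 then -2 else 3) * (let q = 2 in 3)) | E=∅ | St=[subR]]
step 9: [T=(if0 -1 then -2 else 3) | E=∅ | St=[mulR :: subR]]
step 10: [T=-1 | E=∅ | St=[if0 :: mulR :: subR]]
step 11: [T=3 | E=∅ | St=[mulR :: subR]]
step 12: [T=(let q = 2 in 3) | E=∅ | St=[mulL(3) :: subR]]
step 13: [T=3 | E={q↦thunk(2, ∅)} | St=[mulL(3) :: subR]]
step 14: [T=y | E={x↦thunk((let w = -2 in w), {y↦thunk(((if0 -1 then -2 else 3) * (let q = 2 in 3)), ∅)}), y↦thunk(((if0 -1 then -2 else 3) * (let q = 2 in 3)), ∅)} | St=[subL(9)]]
step 15: [T=((if0 -1 then -2 else 3) * (let q = 2 in 3)) | E=∅ | St=[subL(9)]]
step 16: [T=(if0 -1 then -2 else 3) | E=∅ | St=[mulR :: subL(9)]]
step 17: [T=-1 | E=∅ | St=[if0 :: mulR :: subL(9)]]
step 18: [T=3 | E=∅ | St=[mulR :: subL(9)]]
step 19: [T=(let q = 2 in 3) | E=∅ | St=[mulL(3) :: subL(9)]]
step 20: [T=3 | E={q↦thunk(2, ∅)} | St=[mulL(3) :: subL(9)]]
→ final value 0

Answer: 0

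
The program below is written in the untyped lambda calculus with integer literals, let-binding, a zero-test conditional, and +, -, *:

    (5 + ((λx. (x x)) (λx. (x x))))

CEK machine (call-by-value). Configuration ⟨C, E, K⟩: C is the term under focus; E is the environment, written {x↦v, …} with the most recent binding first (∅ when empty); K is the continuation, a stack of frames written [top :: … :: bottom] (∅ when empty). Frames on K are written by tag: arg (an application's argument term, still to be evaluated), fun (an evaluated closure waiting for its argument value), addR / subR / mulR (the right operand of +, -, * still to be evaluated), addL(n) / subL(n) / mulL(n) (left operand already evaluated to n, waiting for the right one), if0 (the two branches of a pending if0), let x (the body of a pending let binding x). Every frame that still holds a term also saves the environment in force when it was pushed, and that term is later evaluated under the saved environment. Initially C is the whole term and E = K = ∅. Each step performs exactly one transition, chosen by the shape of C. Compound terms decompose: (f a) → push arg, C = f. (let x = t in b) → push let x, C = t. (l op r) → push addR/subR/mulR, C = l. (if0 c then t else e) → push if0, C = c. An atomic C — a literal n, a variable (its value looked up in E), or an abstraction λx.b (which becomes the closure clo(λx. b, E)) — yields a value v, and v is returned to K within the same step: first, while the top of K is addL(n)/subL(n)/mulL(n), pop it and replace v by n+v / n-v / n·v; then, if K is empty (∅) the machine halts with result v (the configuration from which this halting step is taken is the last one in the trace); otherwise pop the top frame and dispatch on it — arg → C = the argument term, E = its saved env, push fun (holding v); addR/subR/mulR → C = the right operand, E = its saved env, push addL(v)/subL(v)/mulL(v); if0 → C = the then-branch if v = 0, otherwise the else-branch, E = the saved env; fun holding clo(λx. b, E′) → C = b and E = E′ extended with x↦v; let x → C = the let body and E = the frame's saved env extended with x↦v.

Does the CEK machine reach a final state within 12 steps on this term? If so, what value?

Answer: DIVERGES (no final state within 12 steps)

Execution trace:
t=0: [C=(5 + ((λx. (x x)) (λx. (x x)))) | E=∅ | K=∅]
t=1: [C=5 | E=∅ | K=[addR]]
t=2: [C=((λx. (x x)) (λx. (x x))) | E=∅ | K=[addL(5)]]
t=3: [C=(λx. (x x)) | E=∅ | K=[arg :: addL(5)]]
t=4: [C=(λx. (x x)) | E=∅ | K=[fun :: addL(5)]]
t=5: [C=(x x) | E={x↦clo(λx. (x x), ∅)} | K=[addL(5)]]
t=6: [C=x | E={x↦clo(λx. (x x), ∅)} | K=[arg :: addL(5)]]
t=7: [C=x | E={x↦clo(λx. (x x), ∅)} | K=[fun :: addL(5)]]
… configuration repeats with period 3 (steps 5–7 recur indefinitely) …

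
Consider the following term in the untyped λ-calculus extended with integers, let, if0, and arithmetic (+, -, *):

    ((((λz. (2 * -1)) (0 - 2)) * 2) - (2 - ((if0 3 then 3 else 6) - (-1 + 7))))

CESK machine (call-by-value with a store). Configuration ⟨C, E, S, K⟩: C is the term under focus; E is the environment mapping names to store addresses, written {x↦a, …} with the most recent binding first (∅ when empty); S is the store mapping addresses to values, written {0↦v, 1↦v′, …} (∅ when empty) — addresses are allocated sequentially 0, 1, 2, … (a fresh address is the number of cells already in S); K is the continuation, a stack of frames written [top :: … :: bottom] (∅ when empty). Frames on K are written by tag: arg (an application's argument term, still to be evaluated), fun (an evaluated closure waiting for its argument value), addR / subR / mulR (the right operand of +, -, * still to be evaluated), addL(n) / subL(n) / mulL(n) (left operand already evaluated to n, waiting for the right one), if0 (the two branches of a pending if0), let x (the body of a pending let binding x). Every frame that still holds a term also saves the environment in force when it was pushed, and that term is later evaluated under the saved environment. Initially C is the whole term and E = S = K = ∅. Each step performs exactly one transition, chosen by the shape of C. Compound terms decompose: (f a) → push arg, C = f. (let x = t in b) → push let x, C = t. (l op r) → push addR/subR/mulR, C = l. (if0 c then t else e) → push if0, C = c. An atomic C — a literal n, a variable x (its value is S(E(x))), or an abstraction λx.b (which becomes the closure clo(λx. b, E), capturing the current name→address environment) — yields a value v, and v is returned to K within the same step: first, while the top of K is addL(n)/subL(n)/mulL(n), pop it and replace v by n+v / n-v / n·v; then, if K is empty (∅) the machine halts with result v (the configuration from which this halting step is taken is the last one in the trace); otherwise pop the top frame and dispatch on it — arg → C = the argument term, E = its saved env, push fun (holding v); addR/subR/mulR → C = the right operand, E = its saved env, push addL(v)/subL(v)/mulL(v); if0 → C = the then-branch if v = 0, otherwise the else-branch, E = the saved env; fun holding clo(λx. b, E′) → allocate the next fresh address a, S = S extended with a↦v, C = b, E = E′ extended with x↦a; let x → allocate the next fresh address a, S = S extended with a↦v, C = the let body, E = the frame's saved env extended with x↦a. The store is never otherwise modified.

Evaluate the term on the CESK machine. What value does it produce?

[0] ⟨C=((((λz. (2 * -1)) (0 - 2)) * 2) - (2 - ((if0 3 then 3 else 6) - (-1 + 7)))); E=∅; S=∅; K=∅⟩
[1] ⟨C=(((λz. (2 * -1)) (0 - 2)) * 2); E=∅; S=∅; K=[subR]⟩
[2] ⟨C=((λz. (2 * -1)) (0 - 2)); E=∅; S=∅; K=[mulR :: subR]⟩
[3] ⟨C=(λz. (2 * -1)); E=∅; S=∅; K=[arg :: mulR :: subR]⟩
[4] ⟨C=(0 - 2); E=∅; S=∅; K=[fun :: mulR :: subR]⟩
[5] ⟨C=0; E=∅; S=∅; K=[subR :: fun :: mulR :: subR]⟩
[6] ⟨C=2; E=∅; S=∅; K=[subL(0) :: fun :: mulR :: subR]⟩
[7] ⟨C=(2 * -1); E={z↦0}; S={0↦-2}; K=[mulR :: subR]⟩
[8] ⟨C=2; E={z↦0}; S={0↦-2}; K=[mulR :: mulR :: subR]⟩
[9] ⟨C=-1; E={z↦0}; S={0↦-2}; K=[mulL(2) :: mulR :: subR]⟩
[10] ⟨C=2; E=∅; S={0↦-2}; K=[mulL(-2) :: subR]⟩
[11] ⟨C=(2 - ((if0 3 then 3 else 6) - (-1 + 7))); E=∅; S={0↦-2}; K=[subL(-4)]⟩
[12] ⟨C=2; E=∅; S={0↦-2}; K=[subR :: subL(-4)]⟩
[13] ⟨C=((if0 3 then 3 else 6) - (-1 + 7)); E=∅; S={0↦-2}; K=[subL(2) :: subL(-4)]⟩
[14] ⟨C=(if0 3 then 3 else 6); E=∅; S={0↦-2}; K=[subR :: subL(2) :: subL(-4)]⟩
[15] ⟨C=3; E=∅; S={0↦-2}; K=[if0 :: subR :: subL(2) :: subL(-4)]⟩
[16] ⟨C=6; E=∅; S={0↦-2}; K=[subR :: subL(2) :: subL(-4)]⟩
[17] ⟨C=(-1 + 7); E=∅; S={0↦-2}; K=[subL(6) :: subL(2) :: subL(-4)]⟩
[18] ⟨C=-1; E=∅; S={0↦-2}; K=[addR :: subL(6) :: subL(2) :: subL(-4)]⟩
[19] ⟨C=7; E=∅; S={0↦-2}; K=[addL(-1) :: subL(6) :: subL(2) :: subL(-4)]⟩
→ final value -6

Answer: -6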